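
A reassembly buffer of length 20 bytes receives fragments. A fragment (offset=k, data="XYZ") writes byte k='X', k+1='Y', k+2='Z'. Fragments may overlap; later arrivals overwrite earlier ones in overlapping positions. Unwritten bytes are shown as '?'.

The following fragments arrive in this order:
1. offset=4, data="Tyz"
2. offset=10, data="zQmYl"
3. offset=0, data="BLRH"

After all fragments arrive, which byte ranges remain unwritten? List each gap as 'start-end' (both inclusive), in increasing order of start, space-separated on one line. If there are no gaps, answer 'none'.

Fragment 1: offset=4 len=3
Fragment 2: offset=10 len=5
Fragment 3: offset=0 len=4
Gaps: 7-9 15-19

Answer: 7-9 15-19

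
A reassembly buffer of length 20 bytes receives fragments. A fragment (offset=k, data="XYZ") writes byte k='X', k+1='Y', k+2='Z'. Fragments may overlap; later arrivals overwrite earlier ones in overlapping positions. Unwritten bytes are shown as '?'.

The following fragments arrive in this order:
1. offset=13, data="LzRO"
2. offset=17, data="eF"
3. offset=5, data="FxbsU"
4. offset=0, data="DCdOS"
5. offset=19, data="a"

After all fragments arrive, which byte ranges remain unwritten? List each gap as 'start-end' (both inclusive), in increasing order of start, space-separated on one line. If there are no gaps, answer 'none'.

Answer: 10-12

Derivation:
Fragment 1: offset=13 len=4
Fragment 2: offset=17 len=2
Fragment 3: offset=5 len=5
Fragment 4: offset=0 len=5
Fragment 5: offset=19 len=1
Gaps: 10-12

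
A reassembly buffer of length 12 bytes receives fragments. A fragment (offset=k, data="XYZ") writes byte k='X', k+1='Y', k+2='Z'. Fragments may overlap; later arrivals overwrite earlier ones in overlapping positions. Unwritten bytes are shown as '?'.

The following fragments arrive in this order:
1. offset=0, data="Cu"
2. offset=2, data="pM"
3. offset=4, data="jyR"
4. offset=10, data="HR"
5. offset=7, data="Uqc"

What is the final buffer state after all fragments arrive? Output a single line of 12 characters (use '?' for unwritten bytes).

Fragment 1: offset=0 data="Cu" -> buffer=Cu??????????
Fragment 2: offset=2 data="pM" -> buffer=CupM????????
Fragment 3: offset=4 data="jyR" -> buffer=CupMjyR?????
Fragment 4: offset=10 data="HR" -> buffer=CupMjyR???HR
Fragment 5: offset=7 data="Uqc" -> buffer=CupMjyRUqcHR

Answer: CupMjyRUqcHR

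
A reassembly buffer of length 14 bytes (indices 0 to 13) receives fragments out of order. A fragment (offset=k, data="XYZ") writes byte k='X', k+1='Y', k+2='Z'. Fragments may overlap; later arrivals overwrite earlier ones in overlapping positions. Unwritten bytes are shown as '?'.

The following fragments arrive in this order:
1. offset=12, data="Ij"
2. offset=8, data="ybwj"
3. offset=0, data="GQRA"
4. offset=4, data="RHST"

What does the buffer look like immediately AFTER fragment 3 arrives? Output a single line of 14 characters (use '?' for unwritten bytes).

Fragment 1: offset=12 data="Ij" -> buffer=????????????Ij
Fragment 2: offset=8 data="ybwj" -> buffer=????????ybwjIj
Fragment 3: offset=0 data="GQRA" -> buffer=GQRA????ybwjIj

Answer: GQRA????ybwjIj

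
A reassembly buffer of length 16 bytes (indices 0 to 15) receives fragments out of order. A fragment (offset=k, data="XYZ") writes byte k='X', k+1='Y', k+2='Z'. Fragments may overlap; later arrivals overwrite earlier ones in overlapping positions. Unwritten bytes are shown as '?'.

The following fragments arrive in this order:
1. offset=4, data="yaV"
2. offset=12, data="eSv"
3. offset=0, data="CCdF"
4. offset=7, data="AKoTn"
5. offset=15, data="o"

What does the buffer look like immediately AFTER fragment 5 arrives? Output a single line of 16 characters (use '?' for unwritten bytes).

Fragment 1: offset=4 data="yaV" -> buffer=????yaV?????????
Fragment 2: offset=12 data="eSv" -> buffer=????yaV?????eSv?
Fragment 3: offset=0 data="CCdF" -> buffer=CCdFyaV?????eSv?
Fragment 4: offset=7 data="AKoTn" -> buffer=CCdFyaVAKoTneSv?
Fragment 5: offset=15 data="o" -> buffer=CCdFyaVAKoTneSvo

Answer: CCdFyaVAKoTneSvo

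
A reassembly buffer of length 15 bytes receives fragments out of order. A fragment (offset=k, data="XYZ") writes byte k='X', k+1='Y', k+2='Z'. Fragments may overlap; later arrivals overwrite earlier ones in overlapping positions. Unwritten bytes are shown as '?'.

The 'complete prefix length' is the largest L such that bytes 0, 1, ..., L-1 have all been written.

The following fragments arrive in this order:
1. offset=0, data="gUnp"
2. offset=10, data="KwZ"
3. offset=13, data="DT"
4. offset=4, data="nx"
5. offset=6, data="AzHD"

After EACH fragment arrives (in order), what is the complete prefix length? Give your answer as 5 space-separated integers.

Answer: 4 4 4 6 15

Derivation:
Fragment 1: offset=0 data="gUnp" -> buffer=gUnp??????????? -> prefix_len=4
Fragment 2: offset=10 data="KwZ" -> buffer=gUnp??????KwZ?? -> prefix_len=4
Fragment 3: offset=13 data="DT" -> buffer=gUnp??????KwZDT -> prefix_len=4
Fragment 4: offset=4 data="nx" -> buffer=gUnpnx????KwZDT -> prefix_len=6
Fragment 5: offset=6 data="AzHD" -> buffer=gUnpnxAzHDKwZDT -> prefix_len=15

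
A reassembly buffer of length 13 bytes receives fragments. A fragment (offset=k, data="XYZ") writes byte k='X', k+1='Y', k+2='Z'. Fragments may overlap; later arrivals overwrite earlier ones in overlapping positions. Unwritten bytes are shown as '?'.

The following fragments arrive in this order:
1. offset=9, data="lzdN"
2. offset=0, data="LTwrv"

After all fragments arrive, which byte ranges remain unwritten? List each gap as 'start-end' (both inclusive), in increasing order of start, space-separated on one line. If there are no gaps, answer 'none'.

Fragment 1: offset=9 len=4
Fragment 2: offset=0 len=5
Gaps: 5-8

Answer: 5-8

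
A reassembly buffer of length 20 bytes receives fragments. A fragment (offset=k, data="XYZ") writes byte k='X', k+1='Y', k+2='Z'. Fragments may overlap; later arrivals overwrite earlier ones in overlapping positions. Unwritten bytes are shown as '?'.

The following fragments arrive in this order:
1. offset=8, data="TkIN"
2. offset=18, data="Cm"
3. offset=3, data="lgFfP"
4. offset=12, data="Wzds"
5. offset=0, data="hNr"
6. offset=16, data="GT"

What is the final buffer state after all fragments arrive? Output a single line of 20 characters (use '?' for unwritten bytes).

Fragment 1: offset=8 data="TkIN" -> buffer=????????TkIN????????
Fragment 2: offset=18 data="Cm" -> buffer=????????TkIN??????Cm
Fragment 3: offset=3 data="lgFfP" -> buffer=???lgFfPTkIN??????Cm
Fragment 4: offset=12 data="Wzds" -> buffer=???lgFfPTkINWzds??Cm
Fragment 5: offset=0 data="hNr" -> buffer=hNrlgFfPTkINWzds??Cm
Fragment 6: offset=16 data="GT" -> buffer=hNrlgFfPTkINWzdsGTCm

Answer: hNrlgFfPTkINWzdsGTCm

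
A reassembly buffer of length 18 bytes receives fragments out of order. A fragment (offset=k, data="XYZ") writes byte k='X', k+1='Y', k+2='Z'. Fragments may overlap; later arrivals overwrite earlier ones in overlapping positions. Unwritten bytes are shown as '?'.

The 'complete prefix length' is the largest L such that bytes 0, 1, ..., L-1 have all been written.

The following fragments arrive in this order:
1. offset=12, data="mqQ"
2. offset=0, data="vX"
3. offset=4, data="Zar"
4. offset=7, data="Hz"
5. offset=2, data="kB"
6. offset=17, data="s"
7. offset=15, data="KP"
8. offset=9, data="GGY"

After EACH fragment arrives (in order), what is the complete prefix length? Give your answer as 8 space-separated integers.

Fragment 1: offset=12 data="mqQ" -> buffer=????????????mqQ??? -> prefix_len=0
Fragment 2: offset=0 data="vX" -> buffer=vX??????????mqQ??? -> prefix_len=2
Fragment 3: offset=4 data="Zar" -> buffer=vX??Zar?????mqQ??? -> prefix_len=2
Fragment 4: offset=7 data="Hz" -> buffer=vX??ZarHz???mqQ??? -> prefix_len=2
Fragment 5: offset=2 data="kB" -> buffer=vXkBZarHz???mqQ??? -> prefix_len=9
Fragment 6: offset=17 data="s" -> buffer=vXkBZarHz???mqQ??s -> prefix_len=9
Fragment 7: offset=15 data="KP" -> buffer=vXkBZarHz???mqQKPs -> prefix_len=9
Fragment 8: offset=9 data="GGY" -> buffer=vXkBZarHzGGYmqQKPs -> prefix_len=18

Answer: 0 2 2 2 9 9 9 18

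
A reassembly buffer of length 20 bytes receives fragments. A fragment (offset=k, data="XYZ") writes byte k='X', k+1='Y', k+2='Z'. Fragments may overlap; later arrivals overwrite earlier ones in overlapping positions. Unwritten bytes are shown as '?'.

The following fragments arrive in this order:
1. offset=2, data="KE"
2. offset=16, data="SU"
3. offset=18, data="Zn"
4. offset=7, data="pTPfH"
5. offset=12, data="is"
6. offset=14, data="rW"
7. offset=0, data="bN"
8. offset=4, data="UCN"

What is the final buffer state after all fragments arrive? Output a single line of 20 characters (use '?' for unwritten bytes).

Answer: bNKEUCNpTPfHisrWSUZn

Derivation:
Fragment 1: offset=2 data="KE" -> buffer=??KE????????????????
Fragment 2: offset=16 data="SU" -> buffer=??KE????????????SU??
Fragment 3: offset=18 data="Zn" -> buffer=??KE????????????SUZn
Fragment 4: offset=7 data="pTPfH" -> buffer=??KE???pTPfH????SUZn
Fragment 5: offset=12 data="is" -> buffer=??KE???pTPfHis??SUZn
Fragment 6: offset=14 data="rW" -> buffer=??KE???pTPfHisrWSUZn
Fragment 7: offset=0 data="bN" -> buffer=bNKE???pTPfHisrWSUZn
Fragment 8: offset=4 data="UCN" -> buffer=bNKEUCNpTPfHisrWSUZn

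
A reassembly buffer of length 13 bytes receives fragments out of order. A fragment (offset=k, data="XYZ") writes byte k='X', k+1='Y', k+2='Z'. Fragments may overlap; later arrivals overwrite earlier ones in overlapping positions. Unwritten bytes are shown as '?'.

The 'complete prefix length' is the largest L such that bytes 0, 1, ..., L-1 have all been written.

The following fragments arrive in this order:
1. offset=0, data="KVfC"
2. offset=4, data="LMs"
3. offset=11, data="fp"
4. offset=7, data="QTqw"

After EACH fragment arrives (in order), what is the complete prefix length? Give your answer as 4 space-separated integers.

Fragment 1: offset=0 data="KVfC" -> buffer=KVfC????????? -> prefix_len=4
Fragment 2: offset=4 data="LMs" -> buffer=KVfCLMs?????? -> prefix_len=7
Fragment 3: offset=11 data="fp" -> buffer=KVfCLMs????fp -> prefix_len=7
Fragment 4: offset=7 data="QTqw" -> buffer=KVfCLMsQTqwfp -> prefix_len=13

Answer: 4 7 7 13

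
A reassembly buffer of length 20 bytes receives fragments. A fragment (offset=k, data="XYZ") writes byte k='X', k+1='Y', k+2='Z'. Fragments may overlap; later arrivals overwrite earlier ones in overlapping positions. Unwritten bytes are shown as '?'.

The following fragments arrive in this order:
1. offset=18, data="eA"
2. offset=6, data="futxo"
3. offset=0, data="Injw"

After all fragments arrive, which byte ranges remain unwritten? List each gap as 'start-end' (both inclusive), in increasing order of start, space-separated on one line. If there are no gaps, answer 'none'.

Answer: 4-5 11-17

Derivation:
Fragment 1: offset=18 len=2
Fragment 2: offset=6 len=5
Fragment 3: offset=0 len=4
Gaps: 4-5 11-17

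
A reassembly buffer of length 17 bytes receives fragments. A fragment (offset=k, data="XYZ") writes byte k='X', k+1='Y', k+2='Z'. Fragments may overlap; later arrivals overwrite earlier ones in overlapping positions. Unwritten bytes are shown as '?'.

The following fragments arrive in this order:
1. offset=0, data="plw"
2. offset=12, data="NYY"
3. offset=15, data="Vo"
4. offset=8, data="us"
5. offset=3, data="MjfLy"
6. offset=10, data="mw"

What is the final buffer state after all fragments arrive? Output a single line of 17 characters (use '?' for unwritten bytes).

Fragment 1: offset=0 data="plw" -> buffer=plw??????????????
Fragment 2: offset=12 data="NYY" -> buffer=plw?????????NYY??
Fragment 3: offset=15 data="Vo" -> buffer=plw?????????NYYVo
Fragment 4: offset=8 data="us" -> buffer=plw?????us??NYYVo
Fragment 5: offset=3 data="MjfLy" -> buffer=plwMjfLyus??NYYVo
Fragment 6: offset=10 data="mw" -> buffer=plwMjfLyusmwNYYVo

Answer: plwMjfLyusmwNYYVo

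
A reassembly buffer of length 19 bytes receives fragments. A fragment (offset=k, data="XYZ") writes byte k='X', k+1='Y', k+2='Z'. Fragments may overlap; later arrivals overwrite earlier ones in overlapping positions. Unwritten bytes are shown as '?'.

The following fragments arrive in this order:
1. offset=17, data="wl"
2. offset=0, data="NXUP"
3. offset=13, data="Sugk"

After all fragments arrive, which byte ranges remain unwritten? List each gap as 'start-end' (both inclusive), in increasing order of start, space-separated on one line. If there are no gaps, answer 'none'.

Answer: 4-12

Derivation:
Fragment 1: offset=17 len=2
Fragment 2: offset=0 len=4
Fragment 3: offset=13 len=4
Gaps: 4-12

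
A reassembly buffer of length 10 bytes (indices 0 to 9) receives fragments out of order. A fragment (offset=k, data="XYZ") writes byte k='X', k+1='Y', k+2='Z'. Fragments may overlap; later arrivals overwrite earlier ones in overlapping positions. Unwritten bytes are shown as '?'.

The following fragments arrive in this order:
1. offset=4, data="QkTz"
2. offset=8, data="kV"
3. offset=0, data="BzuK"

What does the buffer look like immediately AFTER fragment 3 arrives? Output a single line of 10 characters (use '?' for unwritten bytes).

Fragment 1: offset=4 data="QkTz" -> buffer=????QkTz??
Fragment 2: offset=8 data="kV" -> buffer=????QkTzkV
Fragment 3: offset=0 data="BzuK" -> buffer=BzuKQkTzkV

Answer: BzuKQkTzkV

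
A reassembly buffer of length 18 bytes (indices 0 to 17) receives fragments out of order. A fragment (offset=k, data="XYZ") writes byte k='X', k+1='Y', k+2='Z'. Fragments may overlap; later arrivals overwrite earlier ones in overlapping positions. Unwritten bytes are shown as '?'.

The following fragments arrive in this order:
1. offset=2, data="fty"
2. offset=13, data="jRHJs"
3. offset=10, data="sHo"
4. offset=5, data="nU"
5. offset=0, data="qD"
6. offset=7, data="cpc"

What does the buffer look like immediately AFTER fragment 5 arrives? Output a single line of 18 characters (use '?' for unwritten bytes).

Fragment 1: offset=2 data="fty" -> buffer=??fty?????????????
Fragment 2: offset=13 data="jRHJs" -> buffer=??fty????????jRHJs
Fragment 3: offset=10 data="sHo" -> buffer=??fty?????sHojRHJs
Fragment 4: offset=5 data="nU" -> buffer=??ftynU???sHojRHJs
Fragment 5: offset=0 data="qD" -> buffer=qDftynU???sHojRHJs

Answer: qDftynU???sHojRHJs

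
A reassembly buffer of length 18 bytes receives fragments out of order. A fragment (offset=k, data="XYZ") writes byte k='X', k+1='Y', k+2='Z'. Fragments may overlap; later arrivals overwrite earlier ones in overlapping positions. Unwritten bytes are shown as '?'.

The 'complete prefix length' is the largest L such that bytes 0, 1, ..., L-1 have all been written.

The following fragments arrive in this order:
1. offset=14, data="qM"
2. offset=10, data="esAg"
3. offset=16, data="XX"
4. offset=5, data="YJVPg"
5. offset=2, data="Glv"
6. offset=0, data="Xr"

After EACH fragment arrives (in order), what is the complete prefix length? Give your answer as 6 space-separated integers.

Answer: 0 0 0 0 0 18

Derivation:
Fragment 1: offset=14 data="qM" -> buffer=??????????????qM?? -> prefix_len=0
Fragment 2: offset=10 data="esAg" -> buffer=??????????esAgqM?? -> prefix_len=0
Fragment 3: offset=16 data="XX" -> buffer=??????????esAgqMXX -> prefix_len=0
Fragment 4: offset=5 data="YJVPg" -> buffer=?????YJVPgesAgqMXX -> prefix_len=0
Fragment 5: offset=2 data="Glv" -> buffer=??GlvYJVPgesAgqMXX -> prefix_len=0
Fragment 6: offset=0 data="Xr" -> buffer=XrGlvYJVPgesAgqMXX -> prefix_len=18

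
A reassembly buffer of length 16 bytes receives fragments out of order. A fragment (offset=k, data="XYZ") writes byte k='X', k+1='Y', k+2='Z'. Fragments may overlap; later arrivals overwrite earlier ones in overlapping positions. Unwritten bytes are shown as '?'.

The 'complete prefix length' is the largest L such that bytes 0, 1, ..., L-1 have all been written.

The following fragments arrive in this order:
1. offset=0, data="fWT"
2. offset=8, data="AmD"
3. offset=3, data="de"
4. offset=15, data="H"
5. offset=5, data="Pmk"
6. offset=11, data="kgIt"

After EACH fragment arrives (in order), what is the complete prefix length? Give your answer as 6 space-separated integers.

Answer: 3 3 5 5 11 16

Derivation:
Fragment 1: offset=0 data="fWT" -> buffer=fWT????????????? -> prefix_len=3
Fragment 2: offset=8 data="AmD" -> buffer=fWT?????AmD????? -> prefix_len=3
Fragment 3: offset=3 data="de" -> buffer=fWTde???AmD????? -> prefix_len=5
Fragment 4: offset=15 data="H" -> buffer=fWTde???AmD????H -> prefix_len=5
Fragment 5: offset=5 data="Pmk" -> buffer=fWTdePmkAmD????H -> prefix_len=11
Fragment 6: offset=11 data="kgIt" -> buffer=fWTdePmkAmDkgItH -> prefix_len=16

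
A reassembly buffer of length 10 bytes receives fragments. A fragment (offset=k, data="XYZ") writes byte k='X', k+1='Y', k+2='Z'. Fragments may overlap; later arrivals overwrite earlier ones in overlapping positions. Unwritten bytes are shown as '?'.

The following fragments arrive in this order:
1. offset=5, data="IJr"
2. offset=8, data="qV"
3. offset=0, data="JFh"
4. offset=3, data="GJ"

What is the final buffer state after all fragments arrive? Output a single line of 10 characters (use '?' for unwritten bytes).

Fragment 1: offset=5 data="IJr" -> buffer=?????IJr??
Fragment 2: offset=8 data="qV" -> buffer=?????IJrqV
Fragment 3: offset=0 data="JFh" -> buffer=JFh??IJrqV
Fragment 4: offset=3 data="GJ" -> buffer=JFhGJIJrqV

Answer: JFhGJIJrqV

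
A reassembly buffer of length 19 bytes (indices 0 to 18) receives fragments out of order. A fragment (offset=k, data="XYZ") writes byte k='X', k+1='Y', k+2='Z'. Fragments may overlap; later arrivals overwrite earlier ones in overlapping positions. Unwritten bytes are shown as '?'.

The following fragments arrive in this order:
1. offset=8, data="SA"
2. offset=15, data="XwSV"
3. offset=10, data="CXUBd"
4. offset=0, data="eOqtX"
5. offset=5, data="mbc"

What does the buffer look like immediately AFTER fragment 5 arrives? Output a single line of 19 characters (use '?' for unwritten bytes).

Answer: eOqtXmbcSACXUBdXwSV

Derivation:
Fragment 1: offset=8 data="SA" -> buffer=????????SA?????????
Fragment 2: offset=15 data="XwSV" -> buffer=????????SA?????XwSV
Fragment 3: offset=10 data="CXUBd" -> buffer=????????SACXUBdXwSV
Fragment 4: offset=0 data="eOqtX" -> buffer=eOqtX???SACXUBdXwSV
Fragment 5: offset=5 data="mbc" -> buffer=eOqtXmbcSACXUBdXwSV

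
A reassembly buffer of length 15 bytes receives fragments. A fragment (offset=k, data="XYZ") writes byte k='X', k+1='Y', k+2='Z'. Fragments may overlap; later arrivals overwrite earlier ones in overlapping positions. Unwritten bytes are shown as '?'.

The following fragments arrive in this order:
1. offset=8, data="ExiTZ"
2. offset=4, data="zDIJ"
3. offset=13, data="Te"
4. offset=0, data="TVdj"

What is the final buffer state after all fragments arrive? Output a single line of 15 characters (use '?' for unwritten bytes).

Fragment 1: offset=8 data="ExiTZ" -> buffer=????????ExiTZ??
Fragment 2: offset=4 data="zDIJ" -> buffer=????zDIJExiTZ??
Fragment 3: offset=13 data="Te" -> buffer=????zDIJExiTZTe
Fragment 4: offset=0 data="TVdj" -> buffer=TVdjzDIJExiTZTe

Answer: TVdjzDIJExiTZTe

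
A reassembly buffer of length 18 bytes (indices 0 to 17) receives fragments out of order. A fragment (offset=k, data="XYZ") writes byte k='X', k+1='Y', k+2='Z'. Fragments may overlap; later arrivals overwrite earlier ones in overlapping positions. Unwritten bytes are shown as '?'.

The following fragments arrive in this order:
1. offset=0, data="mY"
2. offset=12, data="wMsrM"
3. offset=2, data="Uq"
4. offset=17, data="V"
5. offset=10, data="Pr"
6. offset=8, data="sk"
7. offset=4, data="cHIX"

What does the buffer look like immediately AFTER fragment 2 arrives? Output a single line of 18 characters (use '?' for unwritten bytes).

Fragment 1: offset=0 data="mY" -> buffer=mY????????????????
Fragment 2: offset=12 data="wMsrM" -> buffer=mY??????????wMsrM?

Answer: mY??????????wMsrM?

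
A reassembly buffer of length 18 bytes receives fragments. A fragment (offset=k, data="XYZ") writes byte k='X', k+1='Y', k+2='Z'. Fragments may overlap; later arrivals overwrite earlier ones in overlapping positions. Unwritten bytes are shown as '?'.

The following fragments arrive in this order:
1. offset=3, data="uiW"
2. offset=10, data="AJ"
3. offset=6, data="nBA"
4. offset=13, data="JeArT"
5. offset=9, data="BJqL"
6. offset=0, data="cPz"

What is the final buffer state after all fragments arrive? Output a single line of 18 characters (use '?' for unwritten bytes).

Fragment 1: offset=3 data="uiW" -> buffer=???uiW????????????
Fragment 2: offset=10 data="AJ" -> buffer=???uiW????AJ??????
Fragment 3: offset=6 data="nBA" -> buffer=???uiWnBA?AJ??????
Fragment 4: offset=13 data="JeArT" -> buffer=???uiWnBA?AJ?JeArT
Fragment 5: offset=9 data="BJqL" -> buffer=???uiWnBABJqLJeArT
Fragment 6: offset=0 data="cPz" -> buffer=cPzuiWnBABJqLJeArT

Answer: cPzuiWnBABJqLJeArT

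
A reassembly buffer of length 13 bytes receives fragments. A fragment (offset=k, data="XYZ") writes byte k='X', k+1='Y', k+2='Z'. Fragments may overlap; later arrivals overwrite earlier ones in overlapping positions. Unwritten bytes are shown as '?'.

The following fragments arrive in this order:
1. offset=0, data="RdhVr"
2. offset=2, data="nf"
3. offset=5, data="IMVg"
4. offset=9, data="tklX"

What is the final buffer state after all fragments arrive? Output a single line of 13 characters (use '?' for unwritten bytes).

Fragment 1: offset=0 data="RdhVr" -> buffer=RdhVr????????
Fragment 2: offset=2 data="nf" -> buffer=Rdnfr????????
Fragment 3: offset=5 data="IMVg" -> buffer=RdnfrIMVg????
Fragment 4: offset=9 data="tklX" -> buffer=RdnfrIMVgtklX

Answer: RdnfrIMVgtklX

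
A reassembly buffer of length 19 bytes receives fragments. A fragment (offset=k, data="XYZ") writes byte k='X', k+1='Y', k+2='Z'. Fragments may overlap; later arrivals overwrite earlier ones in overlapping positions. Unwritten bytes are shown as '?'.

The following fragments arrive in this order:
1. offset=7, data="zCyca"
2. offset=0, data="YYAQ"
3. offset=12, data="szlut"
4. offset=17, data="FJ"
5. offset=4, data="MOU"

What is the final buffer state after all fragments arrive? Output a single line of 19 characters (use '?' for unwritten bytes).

Fragment 1: offset=7 data="zCyca" -> buffer=???????zCyca???????
Fragment 2: offset=0 data="YYAQ" -> buffer=YYAQ???zCyca???????
Fragment 3: offset=12 data="szlut" -> buffer=YYAQ???zCycaszlut??
Fragment 4: offset=17 data="FJ" -> buffer=YYAQ???zCycaszlutFJ
Fragment 5: offset=4 data="MOU" -> buffer=YYAQMOUzCycaszlutFJ

Answer: YYAQMOUzCycaszlutFJ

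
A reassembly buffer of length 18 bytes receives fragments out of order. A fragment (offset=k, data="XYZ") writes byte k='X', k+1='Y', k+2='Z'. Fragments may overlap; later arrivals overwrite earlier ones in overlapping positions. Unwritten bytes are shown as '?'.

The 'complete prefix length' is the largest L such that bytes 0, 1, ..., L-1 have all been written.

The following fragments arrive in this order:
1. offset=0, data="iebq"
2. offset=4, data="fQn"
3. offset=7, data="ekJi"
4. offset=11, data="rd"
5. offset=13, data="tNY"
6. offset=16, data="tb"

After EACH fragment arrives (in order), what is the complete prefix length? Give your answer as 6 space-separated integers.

Answer: 4 7 11 13 16 18

Derivation:
Fragment 1: offset=0 data="iebq" -> buffer=iebq?????????????? -> prefix_len=4
Fragment 2: offset=4 data="fQn" -> buffer=iebqfQn??????????? -> prefix_len=7
Fragment 3: offset=7 data="ekJi" -> buffer=iebqfQnekJi??????? -> prefix_len=11
Fragment 4: offset=11 data="rd" -> buffer=iebqfQnekJird????? -> prefix_len=13
Fragment 5: offset=13 data="tNY" -> buffer=iebqfQnekJirdtNY?? -> prefix_len=16
Fragment 6: offset=16 data="tb" -> buffer=iebqfQnekJirdtNYtb -> prefix_len=18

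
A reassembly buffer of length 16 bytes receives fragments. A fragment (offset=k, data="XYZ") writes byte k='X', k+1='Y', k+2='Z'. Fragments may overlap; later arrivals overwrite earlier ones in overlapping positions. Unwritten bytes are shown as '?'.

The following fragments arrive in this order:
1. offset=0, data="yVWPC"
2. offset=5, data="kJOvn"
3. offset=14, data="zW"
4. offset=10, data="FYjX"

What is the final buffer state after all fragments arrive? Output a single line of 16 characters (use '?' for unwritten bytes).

Fragment 1: offset=0 data="yVWPC" -> buffer=yVWPC???????????
Fragment 2: offset=5 data="kJOvn" -> buffer=yVWPCkJOvn??????
Fragment 3: offset=14 data="zW" -> buffer=yVWPCkJOvn????zW
Fragment 4: offset=10 data="FYjX" -> buffer=yVWPCkJOvnFYjXzW

Answer: yVWPCkJOvnFYjXzW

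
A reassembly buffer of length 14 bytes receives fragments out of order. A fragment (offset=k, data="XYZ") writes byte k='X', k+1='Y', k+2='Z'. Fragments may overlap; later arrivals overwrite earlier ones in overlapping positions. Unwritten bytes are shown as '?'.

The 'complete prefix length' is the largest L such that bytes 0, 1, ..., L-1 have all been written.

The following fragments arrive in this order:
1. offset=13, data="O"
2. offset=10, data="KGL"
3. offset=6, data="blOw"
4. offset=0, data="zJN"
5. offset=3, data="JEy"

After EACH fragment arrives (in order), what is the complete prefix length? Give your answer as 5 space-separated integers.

Answer: 0 0 0 3 14

Derivation:
Fragment 1: offset=13 data="O" -> buffer=?????????????O -> prefix_len=0
Fragment 2: offset=10 data="KGL" -> buffer=??????????KGLO -> prefix_len=0
Fragment 3: offset=6 data="blOw" -> buffer=??????blOwKGLO -> prefix_len=0
Fragment 4: offset=0 data="zJN" -> buffer=zJN???blOwKGLO -> prefix_len=3
Fragment 5: offset=3 data="JEy" -> buffer=zJNJEyblOwKGLO -> prefix_len=14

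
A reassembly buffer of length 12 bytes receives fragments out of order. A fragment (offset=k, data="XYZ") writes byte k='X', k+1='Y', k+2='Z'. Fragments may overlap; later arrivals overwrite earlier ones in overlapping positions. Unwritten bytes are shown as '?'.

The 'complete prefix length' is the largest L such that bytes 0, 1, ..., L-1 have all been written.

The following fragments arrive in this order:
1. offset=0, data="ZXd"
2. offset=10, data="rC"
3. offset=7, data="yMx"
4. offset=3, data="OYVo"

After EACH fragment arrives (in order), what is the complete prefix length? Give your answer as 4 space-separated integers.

Fragment 1: offset=0 data="ZXd" -> buffer=ZXd????????? -> prefix_len=3
Fragment 2: offset=10 data="rC" -> buffer=ZXd???????rC -> prefix_len=3
Fragment 3: offset=7 data="yMx" -> buffer=ZXd????yMxrC -> prefix_len=3
Fragment 4: offset=3 data="OYVo" -> buffer=ZXdOYVoyMxrC -> prefix_len=12

Answer: 3 3 3 12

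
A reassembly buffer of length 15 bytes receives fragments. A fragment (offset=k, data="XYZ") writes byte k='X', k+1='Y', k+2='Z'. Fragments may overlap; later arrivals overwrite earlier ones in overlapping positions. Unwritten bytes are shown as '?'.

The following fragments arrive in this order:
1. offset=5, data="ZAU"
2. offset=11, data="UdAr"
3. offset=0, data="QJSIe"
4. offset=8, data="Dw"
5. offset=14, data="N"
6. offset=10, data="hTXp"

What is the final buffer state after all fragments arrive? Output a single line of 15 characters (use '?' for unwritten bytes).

Answer: QJSIeZAUDwhTXpN

Derivation:
Fragment 1: offset=5 data="ZAU" -> buffer=?????ZAU???????
Fragment 2: offset=11 data="UdAr" -> buffer=?????ZAU???UdAr
Fragment 3: offset=0 data="QJSIe" -> buffer=QJSIeZAU???UdAr
Fragment 4: offset=8 data="Dw" -> buffer=QJSIeZAUDw?UdAr
Fragment 5: offset=14 data="N" -> buffer=QJSIeZAUDw?UdAN
Fragment 6: offset=10 data="hTXp" -> buffer=QJSIeZAUDwhTXpN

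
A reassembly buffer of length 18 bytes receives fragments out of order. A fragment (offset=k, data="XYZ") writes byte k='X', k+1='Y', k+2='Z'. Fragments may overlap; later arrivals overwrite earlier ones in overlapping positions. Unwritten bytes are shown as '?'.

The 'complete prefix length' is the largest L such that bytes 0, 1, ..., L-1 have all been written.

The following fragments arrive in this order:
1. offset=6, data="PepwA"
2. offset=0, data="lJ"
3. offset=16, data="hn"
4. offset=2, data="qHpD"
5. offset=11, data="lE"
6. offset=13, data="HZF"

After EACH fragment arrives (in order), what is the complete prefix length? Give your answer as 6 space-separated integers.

Answer: 0 2 2 11 13 18

Derivation:
Fragment 1: offset=6 data="PepwA" -> buffer=??????PepwA??????? -> prefix_len=0
Fragment 2: offset=0 data="lJ" -> buffer=lJ????PepwA??????? -> prefix_len=2
Fragment 3: offset=16 data="hn" -> buffer=lJ????PepwA?????hn -> prefix_len=2
Fragment 4: offset=2 data="qHpD" -> buffer=lJqHpDPepwA?????hn -> prefix_len=11
Fragment 5: offset=11 data="lE" -> buffer=lJqHpDPepwAlE???hn -> prefix_len=13
Fragment 6: offset=13 data="HZF" -> buffer=lJqHpDPepwAlEHZFhn -> prefix_len=18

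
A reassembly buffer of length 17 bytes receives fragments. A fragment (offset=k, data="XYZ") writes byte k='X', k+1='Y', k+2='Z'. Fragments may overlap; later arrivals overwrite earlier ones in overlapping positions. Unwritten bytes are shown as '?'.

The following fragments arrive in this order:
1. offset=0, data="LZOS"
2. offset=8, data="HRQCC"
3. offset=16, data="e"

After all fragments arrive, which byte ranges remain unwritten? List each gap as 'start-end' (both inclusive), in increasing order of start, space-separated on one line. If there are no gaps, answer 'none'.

Fragment 1: offset=0 len=4
Fragment 2: offset=8 len=5
Fragment 3: offset=16 len=1
Gaps: 4-7 13-15

Answer: 4-7 13-15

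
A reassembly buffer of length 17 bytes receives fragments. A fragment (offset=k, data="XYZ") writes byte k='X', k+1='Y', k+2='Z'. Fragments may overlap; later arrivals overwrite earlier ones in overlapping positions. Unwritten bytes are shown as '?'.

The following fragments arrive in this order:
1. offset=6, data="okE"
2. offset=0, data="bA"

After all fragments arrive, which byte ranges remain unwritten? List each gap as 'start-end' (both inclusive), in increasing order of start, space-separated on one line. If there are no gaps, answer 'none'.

Answer: 2-5 9-16

Derivation:
Fragment 1: offset=6 len=3
Fragment 2: offset=0 len=2
Gaps: 2-5 9-16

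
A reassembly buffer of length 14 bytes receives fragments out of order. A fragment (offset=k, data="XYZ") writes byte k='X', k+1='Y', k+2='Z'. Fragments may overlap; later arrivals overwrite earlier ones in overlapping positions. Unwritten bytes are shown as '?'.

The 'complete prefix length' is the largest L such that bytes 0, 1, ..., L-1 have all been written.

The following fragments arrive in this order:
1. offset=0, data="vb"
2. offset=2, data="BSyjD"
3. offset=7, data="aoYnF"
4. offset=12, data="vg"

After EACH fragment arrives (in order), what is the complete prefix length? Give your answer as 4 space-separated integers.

Fragment 1: offset=0 data="vb" -> buffer=vb???????????? -> prefix_len=2
Fragment 2: offset=2 data="BSyjD" -> buffer=vbBSyjD??????? -> prefix_len=7
Fragment 3: offset=7 data="aoYnF" -> buffer=vbBSyjDaoYnF?? -> prefix_len=12
Fragment 4: offset=12 data="vg" -> buffer=vbBSyjDaoYnFvg -> prefix_len=14

Answer: 2 7 12 14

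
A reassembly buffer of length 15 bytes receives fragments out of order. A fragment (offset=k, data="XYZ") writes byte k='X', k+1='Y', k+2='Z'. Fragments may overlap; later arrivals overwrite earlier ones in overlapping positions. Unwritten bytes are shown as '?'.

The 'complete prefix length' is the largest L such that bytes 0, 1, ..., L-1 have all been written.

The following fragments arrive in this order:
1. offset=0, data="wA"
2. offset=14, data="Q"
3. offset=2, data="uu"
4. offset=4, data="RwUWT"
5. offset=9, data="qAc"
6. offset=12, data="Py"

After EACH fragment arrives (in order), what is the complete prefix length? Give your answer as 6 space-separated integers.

Answer: 2 2 4 9 12 15

Derivation:
Fragment 1: offset=0 data="wA" -> buffer=wA????????????? -> prefix_len=2
Fragment 2: offset=14 data="Q" -> buffer=wA????????????Q -> prefix_len=2
Fragment 3: offset=2 data="uu" -> buffer=wAuu??????????Q -> prefix_len=4
Fragment 4: offset=4 data="RwUWT" -> buffer=wAuuRwUWT?????Q -> prefix_len=9
Fragment 5: offset=9 data="qAc" -> buffer=wAuuRwUWTqAc??Q -> prefix_len=12
Fragment 6: offset=12 data="Py" -> buffer=wAuuRwUWTqAcPyQ -> prefix_len=15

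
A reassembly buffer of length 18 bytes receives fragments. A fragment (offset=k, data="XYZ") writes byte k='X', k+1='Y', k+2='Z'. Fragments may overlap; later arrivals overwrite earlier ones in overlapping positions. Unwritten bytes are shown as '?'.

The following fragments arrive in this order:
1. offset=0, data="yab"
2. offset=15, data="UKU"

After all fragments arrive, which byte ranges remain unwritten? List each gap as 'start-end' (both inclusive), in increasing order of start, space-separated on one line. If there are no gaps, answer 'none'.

Answer: 3-14

Derivation:
Fragment 1: offset=0 len=3
Fragment 2: offset=15 len=3
Gaps: 3-14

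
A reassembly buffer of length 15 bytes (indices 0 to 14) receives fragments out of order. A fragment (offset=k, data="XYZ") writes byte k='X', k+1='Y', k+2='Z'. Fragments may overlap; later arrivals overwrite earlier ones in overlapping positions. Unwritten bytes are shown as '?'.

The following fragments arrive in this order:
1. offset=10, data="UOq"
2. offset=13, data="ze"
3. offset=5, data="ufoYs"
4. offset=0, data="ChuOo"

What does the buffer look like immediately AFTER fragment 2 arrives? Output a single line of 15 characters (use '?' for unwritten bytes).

Answer: ??????????UOqze

Derivation:
Fragment 1: offset=10 data="UOq" -> buffer=??????????UOq??
Fragment 2: offset=13 data="ze" -> buffer=??????????UOqze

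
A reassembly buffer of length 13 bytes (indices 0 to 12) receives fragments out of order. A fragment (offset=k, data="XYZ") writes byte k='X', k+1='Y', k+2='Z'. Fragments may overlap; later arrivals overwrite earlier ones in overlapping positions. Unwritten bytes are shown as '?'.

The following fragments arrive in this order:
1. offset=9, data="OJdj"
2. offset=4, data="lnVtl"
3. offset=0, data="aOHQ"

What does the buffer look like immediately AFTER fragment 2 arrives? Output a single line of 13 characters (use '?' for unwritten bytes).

Answer: ????lnVtlOJdj

Derivation:
Fragment 1: offset=9 data="OJdj" -> buffer=?????????OJdj
Fragment 2: offset=4 data="lnVtl" -> buffer=????lnVtlOJdj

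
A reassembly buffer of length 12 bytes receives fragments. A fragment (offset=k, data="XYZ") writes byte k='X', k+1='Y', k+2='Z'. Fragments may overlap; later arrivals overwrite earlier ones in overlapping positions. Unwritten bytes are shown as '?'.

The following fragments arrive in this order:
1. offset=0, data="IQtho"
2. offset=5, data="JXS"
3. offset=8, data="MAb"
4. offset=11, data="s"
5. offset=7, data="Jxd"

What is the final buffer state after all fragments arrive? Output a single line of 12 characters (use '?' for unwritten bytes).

Answer: IQthoJXJxdbs

Derivation:
Fragment 1: offset=0 data="IQtho" -> buffer=IQtho???????
Fragment 2: offset=5 data="JXS" -> buffer=IQthoJXS????
Fragment 3: offset=8 data="MAb" -> buffer=IQthoJXSMAb?
Fragment 4: offset=11 data="s" -> buffer=IQthoJXSMAbs
Fragment 5: offset=7 data="Jxd" -> buffer=IQthoJXJxdbs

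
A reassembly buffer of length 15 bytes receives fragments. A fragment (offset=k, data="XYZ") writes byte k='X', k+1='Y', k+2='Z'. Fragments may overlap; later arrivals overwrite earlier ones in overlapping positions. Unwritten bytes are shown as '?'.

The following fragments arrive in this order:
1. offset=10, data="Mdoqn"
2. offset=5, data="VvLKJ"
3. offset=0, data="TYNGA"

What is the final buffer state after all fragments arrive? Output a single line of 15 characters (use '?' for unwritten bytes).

Fragment 1: offset=10 data="Mdoqn" -> buffer=??????????Mdoqn
Fragment 2: offset=5 data="VvLKJ" -> buffer=?????VvLKJMdoqn
Fragment 3: offset=0 data="TYNGA" -> buffer=TYNGAVvLKJMdoqn

Answer: TYNGAVvLKJMdoqn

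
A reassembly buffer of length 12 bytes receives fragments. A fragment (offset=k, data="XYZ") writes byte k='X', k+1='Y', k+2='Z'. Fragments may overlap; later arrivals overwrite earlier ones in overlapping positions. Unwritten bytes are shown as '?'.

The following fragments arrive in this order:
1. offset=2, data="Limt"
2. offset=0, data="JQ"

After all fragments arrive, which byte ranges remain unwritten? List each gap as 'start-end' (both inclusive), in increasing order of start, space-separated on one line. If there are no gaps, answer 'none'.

Answer: 6-11

Derivation:
Fragment 1: offset=2 len=4
Fragment 2: offset=0 len=2
Gaps: 6-11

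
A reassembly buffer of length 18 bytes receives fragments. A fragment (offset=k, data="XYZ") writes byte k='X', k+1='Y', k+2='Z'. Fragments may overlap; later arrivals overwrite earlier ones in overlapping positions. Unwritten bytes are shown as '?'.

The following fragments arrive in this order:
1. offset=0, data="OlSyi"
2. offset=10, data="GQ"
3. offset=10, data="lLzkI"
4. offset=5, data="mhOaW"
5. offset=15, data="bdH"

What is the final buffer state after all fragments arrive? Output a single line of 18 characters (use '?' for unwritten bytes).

Fragment 1: offset=0 data="OlSyi" -> buffer=OlSyi?????????????
Fragment 2: offset=10 data="GQ" -> buffer=OlSyi?????GQ??????
Fragment 3: offset=10 data="lLzkI" -> buffer=OlSyi?????lLzkI???
Fragment 4: offset=5 data="mhOaW" -> buffer=OlSyimhOaWlLzkI???
Fragment 5: offset=15 data="bdH" -> buffer=OlSyimhOaWlLzkIbdH

Answer: OlSyimhOaWlLzkIbdH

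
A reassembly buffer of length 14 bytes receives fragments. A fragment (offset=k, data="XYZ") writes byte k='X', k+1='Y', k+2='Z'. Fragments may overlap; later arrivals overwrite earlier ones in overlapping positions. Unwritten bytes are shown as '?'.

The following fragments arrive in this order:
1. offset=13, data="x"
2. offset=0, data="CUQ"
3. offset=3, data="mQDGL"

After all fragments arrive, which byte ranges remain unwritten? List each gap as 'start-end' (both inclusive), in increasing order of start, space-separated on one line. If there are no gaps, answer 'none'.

Answer: 8-12

Derivation:
Fragment 1: offset=13 len=1
Fragment 2: offset=0 len=3
Fragment 3: offset=3 len=5
Gaps: 8-12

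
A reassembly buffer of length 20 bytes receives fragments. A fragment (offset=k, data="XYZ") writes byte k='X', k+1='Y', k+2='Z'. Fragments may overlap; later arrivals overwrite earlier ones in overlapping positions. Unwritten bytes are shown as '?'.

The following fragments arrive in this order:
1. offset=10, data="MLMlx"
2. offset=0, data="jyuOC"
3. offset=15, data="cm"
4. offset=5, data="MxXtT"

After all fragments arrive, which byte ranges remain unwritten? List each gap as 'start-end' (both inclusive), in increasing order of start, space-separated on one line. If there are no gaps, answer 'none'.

Fragment 1: offset=10 len=5
Fragment 2: offset=0 len=5
Fragment 3: offset=15 len=2
Fragment 4: offset=5 len=5
Gaps: 17-19

Answer: 17-19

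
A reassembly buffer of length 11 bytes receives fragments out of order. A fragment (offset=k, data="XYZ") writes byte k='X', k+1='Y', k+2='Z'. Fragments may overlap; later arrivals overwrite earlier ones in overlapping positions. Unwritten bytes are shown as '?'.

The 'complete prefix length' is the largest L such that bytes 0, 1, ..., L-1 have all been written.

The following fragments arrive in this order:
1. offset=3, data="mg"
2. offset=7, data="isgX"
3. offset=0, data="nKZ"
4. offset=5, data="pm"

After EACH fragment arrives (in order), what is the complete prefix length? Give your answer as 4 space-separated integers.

Answer: 0 0 5 11

Derivation:
Fragment 1: offset=3 data="mg" -> buffer=???mg?????? -> prefix_len=0
Fragment 2: offset=7 data="isgX" -> buffer=???mg??isgX -> prefix_len=0
Fragment 3: offset=0 data="nKZ" -> buffer=nKZmg??isgX -> prefix_len=5
Fragment 4: offset=5 data="pm" -> buffer=nKZmgpmisgX -> prefix_len=11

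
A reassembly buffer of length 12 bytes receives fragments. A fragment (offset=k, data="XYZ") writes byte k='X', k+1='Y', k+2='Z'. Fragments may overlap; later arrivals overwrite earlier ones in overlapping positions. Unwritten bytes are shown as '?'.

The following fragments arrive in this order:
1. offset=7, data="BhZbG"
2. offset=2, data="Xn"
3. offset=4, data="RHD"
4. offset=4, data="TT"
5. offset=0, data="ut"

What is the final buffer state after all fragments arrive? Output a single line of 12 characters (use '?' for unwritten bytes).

Fragment 1: offset=7 data="BhZbG" -> buffer=???????BhZbG
Fragment 2: offset=2 data="Xn" -> buffer=??Xn???BhZbG
Fragment 3: offset=4 data="RHD" -> buffer=??XnRHDBhZbG
Fragment 4: offset=4 data="TT" -> buffer=??XnTTDBhZbG
Fragment 5: offset=0 data="ut" -> buffer=utXnTTDBhZbG

Answer: utXnTTDBhZbG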